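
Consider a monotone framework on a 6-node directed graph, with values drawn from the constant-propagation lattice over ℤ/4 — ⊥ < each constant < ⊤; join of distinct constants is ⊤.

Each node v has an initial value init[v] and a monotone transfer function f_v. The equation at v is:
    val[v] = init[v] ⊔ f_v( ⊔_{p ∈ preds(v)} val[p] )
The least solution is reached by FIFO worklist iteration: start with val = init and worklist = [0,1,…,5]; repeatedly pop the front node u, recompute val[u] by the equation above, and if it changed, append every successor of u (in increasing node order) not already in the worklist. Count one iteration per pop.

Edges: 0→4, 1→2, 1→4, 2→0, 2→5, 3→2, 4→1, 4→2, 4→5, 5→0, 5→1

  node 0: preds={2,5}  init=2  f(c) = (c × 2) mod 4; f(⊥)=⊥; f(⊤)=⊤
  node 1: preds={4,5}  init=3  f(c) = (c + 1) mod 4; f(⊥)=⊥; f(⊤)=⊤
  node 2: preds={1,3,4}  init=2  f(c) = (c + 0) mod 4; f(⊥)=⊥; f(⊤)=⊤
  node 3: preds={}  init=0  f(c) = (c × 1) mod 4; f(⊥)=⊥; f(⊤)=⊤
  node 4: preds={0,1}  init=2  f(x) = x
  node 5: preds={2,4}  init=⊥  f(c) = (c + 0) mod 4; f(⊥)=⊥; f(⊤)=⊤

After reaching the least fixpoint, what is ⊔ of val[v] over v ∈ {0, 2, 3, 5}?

⊤

Trace (10 dequeues):
  [1] u=0 | in 2 | out ⊤ | prev 2 | push {}
  [2] u=1 | in 2 | out 3 | ==
  [3] u=2 | in ⊤ | out ⊤ | prev 2 | push {0}
  [4] u=3 | in ⊥ | out 0 | ==
  [5] u=4 | in ⊤ | out ⊤ | prev 2 | push {1,2}
  [6] u=5 | in ⊤ | out ⊤ | prev ⊥ | push {}
  [7] u=0 | in ⊤ | out ⊤ | ==
  [8] u=1 | in ⊤ | out ⊤ | prev 3 | push {4}
  [9] u=2 | in ⊤ | out ⊤ | ==
  [10] u=4 | in ⊤ | out ⊤ | ==

Converged values:
  [0] ⊤
  [1] ⊤
  [2] ⊤
  [3] 0
  [4] ⊤
  [5] ⊤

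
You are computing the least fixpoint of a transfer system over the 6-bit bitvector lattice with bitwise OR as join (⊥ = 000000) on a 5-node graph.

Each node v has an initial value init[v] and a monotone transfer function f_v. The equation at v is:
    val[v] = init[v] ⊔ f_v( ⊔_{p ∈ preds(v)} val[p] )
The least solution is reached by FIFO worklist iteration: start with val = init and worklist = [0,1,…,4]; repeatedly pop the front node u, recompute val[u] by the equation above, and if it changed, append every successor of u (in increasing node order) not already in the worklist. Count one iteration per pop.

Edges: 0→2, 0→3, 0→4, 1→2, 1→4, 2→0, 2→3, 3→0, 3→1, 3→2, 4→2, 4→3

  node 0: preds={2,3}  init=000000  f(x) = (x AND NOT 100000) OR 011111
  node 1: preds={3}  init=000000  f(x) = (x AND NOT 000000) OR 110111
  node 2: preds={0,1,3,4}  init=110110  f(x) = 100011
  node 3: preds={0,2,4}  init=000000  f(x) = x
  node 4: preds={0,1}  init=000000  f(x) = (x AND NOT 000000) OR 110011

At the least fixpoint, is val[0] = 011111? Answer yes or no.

yes

Worklist (10 pops):
  #1 pop 0: in=110110 → 011111 (was 000000); enqueue []
  #2 pop 1: in=000000 → 110111 (was 000000); enqueue []
  #3 pop 2: in=111111 → 110111 (was 110110); enqueue [0]
  #4 pop 3: in=111111 → 111111 (was 000000); enqueue [1,2]
  #5 pop 4: in=111111 → 111111 (was 000000); enqueue [3]
  #6 pop 0: in=111111 → 011111 (no change)
  #7 pop 1: in=111111 → 111111 (was 110111); enqueue [4]
  #8 pop 2: in=111111 → 110111 (no change)
  #9 pop 3: in=111111 → 111111 (no change)
  #10 pop 4: in=111111 → 111111 (no change)

Fixpoint:
  val[0] = 011111
  val[1] = 111111
  val[2] = 110111
  val[3] = 111111
  val[4] = 111111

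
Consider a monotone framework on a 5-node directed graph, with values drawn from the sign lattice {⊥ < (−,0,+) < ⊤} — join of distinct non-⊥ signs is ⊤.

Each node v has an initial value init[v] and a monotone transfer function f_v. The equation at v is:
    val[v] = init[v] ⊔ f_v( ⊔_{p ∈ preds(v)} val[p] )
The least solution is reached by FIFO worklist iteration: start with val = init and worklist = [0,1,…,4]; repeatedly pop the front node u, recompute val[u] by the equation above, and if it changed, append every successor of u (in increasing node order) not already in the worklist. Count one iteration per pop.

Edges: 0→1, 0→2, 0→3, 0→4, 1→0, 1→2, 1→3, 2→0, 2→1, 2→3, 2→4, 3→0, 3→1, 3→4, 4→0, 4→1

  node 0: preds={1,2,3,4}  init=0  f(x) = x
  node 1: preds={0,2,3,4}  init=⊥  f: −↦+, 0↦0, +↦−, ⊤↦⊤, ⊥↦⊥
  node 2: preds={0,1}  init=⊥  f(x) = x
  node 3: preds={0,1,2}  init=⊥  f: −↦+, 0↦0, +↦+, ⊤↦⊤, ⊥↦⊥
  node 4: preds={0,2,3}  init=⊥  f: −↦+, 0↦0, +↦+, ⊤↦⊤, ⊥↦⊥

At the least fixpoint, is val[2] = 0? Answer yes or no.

yes

Worklist (7 pops):
  #1 pop 0: in=⊥ → 0 (no change)
  #2 pop 1: in=0 → 0 (was ⊥); enqueue [0]
  #3 pop 2: in=0 → 0 (was ⊥); enqueue [1]
  #4 pop 3: in=0 → 0 (was ⊥); enqueue []
  #5 pop 4: in=0 → 0 (was ⊥); enqueue []
  #6 pop 0: in=0 → 0 (no change)
  #7 pop 1: in=0 → 0 (no change)

Fixpoint:
  val[0] = 0
  val[1] = 0
  val[2] = 0
  val[3] = 0
  val[4] = 0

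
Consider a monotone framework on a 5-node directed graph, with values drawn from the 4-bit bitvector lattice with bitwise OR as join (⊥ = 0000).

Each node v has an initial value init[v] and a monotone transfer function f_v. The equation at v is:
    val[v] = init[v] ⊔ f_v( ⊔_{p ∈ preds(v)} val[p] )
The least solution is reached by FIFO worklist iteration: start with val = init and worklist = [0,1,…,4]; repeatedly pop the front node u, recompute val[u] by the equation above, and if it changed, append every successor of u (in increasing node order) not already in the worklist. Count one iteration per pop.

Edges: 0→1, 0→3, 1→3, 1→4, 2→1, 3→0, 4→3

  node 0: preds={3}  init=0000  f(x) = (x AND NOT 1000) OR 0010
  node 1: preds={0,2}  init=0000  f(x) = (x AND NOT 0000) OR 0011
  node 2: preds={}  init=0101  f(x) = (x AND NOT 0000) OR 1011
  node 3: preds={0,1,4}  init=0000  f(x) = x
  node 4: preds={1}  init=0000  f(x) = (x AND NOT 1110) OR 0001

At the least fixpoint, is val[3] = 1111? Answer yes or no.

Worklist (11 pops):
  #1 pop 0: in=0000 → 0010 (was 0000); enqueue []
  #2 pop 1: in=0111 → 0111 (was 0000); enqueue []
  #3 pop 2: in=0000 → 1111 (was 0101); enqueue [1]
  #4 pop 3: in=0111 → 0111 (was 0000); enqueue [0]
  #5 pop 4: in=0111 → 0001 (was 0000); enqueue [3]
  #6 pop 1: in=1111 → 1111 (was 0111); enqueue [4]
  #7 pop 0: in=0111 → 0111 (was 0010); enqueue [1]
  #8 pop 3: in=1111 → 1111 (was 0111); enqueue [0]
  #9 pop 4: in=1111 → 0001 (no change)
  #10 pop 1: in=1111 → 1111 (no change)
  #11 pop 0: in=1111 → 0111 (no change)

Fixpoint:
  val[0] = 0111
  val[1] = 1111
  val[2] = 1111
  val[3] = 1111
  val[4] = 0001

yes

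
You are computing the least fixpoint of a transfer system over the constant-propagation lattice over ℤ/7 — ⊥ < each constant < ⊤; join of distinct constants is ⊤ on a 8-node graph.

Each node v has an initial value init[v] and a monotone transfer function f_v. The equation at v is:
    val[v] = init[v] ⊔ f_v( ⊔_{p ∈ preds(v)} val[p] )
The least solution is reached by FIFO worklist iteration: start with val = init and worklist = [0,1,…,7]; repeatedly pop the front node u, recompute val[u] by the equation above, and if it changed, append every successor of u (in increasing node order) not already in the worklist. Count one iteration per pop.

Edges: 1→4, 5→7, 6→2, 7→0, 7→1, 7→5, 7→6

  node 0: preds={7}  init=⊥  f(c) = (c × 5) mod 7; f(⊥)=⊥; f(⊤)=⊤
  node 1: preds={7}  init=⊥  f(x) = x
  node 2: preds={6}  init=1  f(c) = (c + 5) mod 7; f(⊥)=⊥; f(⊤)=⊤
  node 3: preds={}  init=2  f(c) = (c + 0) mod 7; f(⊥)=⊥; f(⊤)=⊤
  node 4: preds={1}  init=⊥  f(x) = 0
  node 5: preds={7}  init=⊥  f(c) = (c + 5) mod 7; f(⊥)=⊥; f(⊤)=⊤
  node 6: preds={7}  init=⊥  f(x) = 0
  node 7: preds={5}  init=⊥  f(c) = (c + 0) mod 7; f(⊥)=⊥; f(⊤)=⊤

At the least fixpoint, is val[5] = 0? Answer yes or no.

no

Trace (9 dequeues):
  [1] u=0 | in ⊥ | out ⊥ | ==
  [2] u=1 | in ⊥ | out ⊥ | ==
  [3] u=2 | in ⊥ | out 1 | ==
  [4] u=3 | in ⊥ | out 2 | ==
  [5] u=4 | in ⊥ | out 0 | prev ⊥ | push {}
  [6] u=5 | in ⊥ | out ⊥ | ==
  [7] u=6 | in ⊥ | out 0 | prev ⊥ | push {2}
  [8] u=7 | in ⊥ | out ⊥ | ==
  [9] u=2 | in 0 | out ⊤ | prev 1 | push {}

Converged values:
  [0] ⊥
  [1] ⊥
  [2] ⊤
  [3] 2
  [4] 0
  [5] ⊥
  [6] 0
  [7] ⊥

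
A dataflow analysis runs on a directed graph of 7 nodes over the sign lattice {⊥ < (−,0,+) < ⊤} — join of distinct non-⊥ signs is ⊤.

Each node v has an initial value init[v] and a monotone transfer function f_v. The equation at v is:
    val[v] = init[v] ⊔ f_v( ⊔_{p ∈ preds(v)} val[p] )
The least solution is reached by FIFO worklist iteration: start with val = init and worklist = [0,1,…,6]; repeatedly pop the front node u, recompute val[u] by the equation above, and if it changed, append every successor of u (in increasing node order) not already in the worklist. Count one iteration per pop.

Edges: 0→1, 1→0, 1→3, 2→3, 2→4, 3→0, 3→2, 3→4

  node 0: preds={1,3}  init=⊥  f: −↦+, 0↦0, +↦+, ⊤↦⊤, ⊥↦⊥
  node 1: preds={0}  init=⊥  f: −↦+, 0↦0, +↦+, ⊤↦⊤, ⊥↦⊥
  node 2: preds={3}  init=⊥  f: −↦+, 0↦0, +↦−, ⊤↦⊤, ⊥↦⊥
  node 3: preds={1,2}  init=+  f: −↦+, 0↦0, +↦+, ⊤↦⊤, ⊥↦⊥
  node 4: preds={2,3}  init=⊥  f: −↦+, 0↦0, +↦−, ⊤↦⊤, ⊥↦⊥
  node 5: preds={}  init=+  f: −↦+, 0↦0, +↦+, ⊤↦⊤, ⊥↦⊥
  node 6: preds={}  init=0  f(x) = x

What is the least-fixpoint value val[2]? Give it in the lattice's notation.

Trace (13 dequeues):
  [1] u=0 | in + | out + | prev ⊥ | push {}
  [2] u=1 | in + | out + | prev ⊥ | push {0}
  [3] u=2 | in + | out − | prev ⊥ | push {}
  [4] u=3 | in ⊤ | out ⊤ | prev + | push {2}
  [5] u=4 | in ⊤ | out ⊤ | prev ⊥ | push {}
  [6] u=5 | in ⊥ | out + | ==
  [7] u=6 | in ⊥ | out 0 | ==
  [8] u=0 | in ⊤ | out ⊤ | prev + | push {1}
  [9] u=2 | in ⊤ | out ⊤ | prev − | push {3,4}
  [10] u=1 | in ⊤ | out ⊤ | prev + | push {0}
  [11] u=3 | in ⊤ | out ⊤ | ==
  [12] u=4 | in ⊤ | out ⊤ | ==
  [13] u=0 | in ⊤ | out ⊤ | ==

Converged values:
  [0] ⊤
  [1] ⊤
  [2] ⊤
  [3] ⊤
  [4] ⊤
  [5] +
  [6] 0

⊤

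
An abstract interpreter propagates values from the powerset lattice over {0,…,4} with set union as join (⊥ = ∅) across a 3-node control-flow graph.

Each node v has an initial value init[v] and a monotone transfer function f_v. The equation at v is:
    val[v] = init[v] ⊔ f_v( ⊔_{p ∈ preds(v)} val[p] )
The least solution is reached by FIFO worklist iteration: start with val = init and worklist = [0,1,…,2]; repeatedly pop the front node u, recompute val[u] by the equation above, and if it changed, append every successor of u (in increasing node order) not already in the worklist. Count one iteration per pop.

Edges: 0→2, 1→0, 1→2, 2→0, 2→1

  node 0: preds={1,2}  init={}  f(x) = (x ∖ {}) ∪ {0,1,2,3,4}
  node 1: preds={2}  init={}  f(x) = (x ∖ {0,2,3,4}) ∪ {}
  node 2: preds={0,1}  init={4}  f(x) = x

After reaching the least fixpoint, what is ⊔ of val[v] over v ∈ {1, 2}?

Trace (7 dequeues):
  [1] u=0 | in {4} | out {0,1,2,3,4} | prev {} | push {}
  [2] u=1 | in {4} | out {} | ==
  [3] u=2 | in {0,1,2,3,4} | out {0,1,2,3,4} | prev {4} | push {0,1}
  [4] u=0 | in {0,1,2,3,4} | out {0,1,2,3,4} | ==
  [5] u=1 | in {0,1,2,3,4} | out {1} | prev {} | push {0,2}
  [6] u=0 | in {0,1,2,3,4} | out {0,1,2,3,4} | ==
  [7] u=2 | in {0,1,2,3,4} | out {0,1,2,3,4} | ==

Converged values:
  [0] {0,1,2,3,4}
  [1] {1}
  [2] {0,1,2,3,4}

{0,1,2,3,4}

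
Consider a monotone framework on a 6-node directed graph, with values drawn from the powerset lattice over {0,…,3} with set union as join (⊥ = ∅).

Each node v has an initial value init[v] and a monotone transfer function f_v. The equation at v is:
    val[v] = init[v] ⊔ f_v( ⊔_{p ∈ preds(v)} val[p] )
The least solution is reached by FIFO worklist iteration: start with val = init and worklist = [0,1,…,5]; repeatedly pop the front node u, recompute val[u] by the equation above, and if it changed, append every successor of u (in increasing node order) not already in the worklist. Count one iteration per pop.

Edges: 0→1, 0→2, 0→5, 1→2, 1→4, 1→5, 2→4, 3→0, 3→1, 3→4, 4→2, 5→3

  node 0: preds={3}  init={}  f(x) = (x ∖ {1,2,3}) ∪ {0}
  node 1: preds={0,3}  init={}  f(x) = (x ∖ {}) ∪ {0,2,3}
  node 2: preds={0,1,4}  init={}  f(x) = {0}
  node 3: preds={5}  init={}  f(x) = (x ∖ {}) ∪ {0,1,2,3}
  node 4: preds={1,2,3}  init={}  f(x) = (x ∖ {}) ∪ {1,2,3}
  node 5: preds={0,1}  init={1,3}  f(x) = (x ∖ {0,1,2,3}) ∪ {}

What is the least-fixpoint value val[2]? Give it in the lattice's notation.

{0}

Trace (11 dequeues):
  [1] u=0 | in {} | out {0} | prev {} | push {}
  [2] u=1 | in {0} | out {0,2,3} | prev {} | push {}
  [3] u=2 | in {0,2,3} | out {0} | prev {} | push {}
  [4] u=3 | in {1,3} | out {0,1,2,3} | prev {} | push {0,1}
  [5] u=4 | in {0,1,2,3} | out {0,1,2,3} | prev {} | push {2}
  [6] u=5 | in {0,2,3} | out {1,3} | ==
  [7] u=0 | in {0,1,2,3} | out {0} | ==
  [8] u=1 | in {0,1,2,3} | out {0,1,2,3} | prev {0,2,3} | push {4,5}
  [9] u=2 | in {0,1,2,3} | out {0} | ==
  [10] u=4 | in {0,1,2,3} | out {0,1,2,3} | ==
  [11] u=5 | in {0,1,2,3} | out {1,3} | ==

Converged values:
  [0] {0}
  [1] {0,1,2,3}
  [2] {0}
  [3] {0,1,2,3}
  [4] {0,1,2,3}
  [5] {1,3}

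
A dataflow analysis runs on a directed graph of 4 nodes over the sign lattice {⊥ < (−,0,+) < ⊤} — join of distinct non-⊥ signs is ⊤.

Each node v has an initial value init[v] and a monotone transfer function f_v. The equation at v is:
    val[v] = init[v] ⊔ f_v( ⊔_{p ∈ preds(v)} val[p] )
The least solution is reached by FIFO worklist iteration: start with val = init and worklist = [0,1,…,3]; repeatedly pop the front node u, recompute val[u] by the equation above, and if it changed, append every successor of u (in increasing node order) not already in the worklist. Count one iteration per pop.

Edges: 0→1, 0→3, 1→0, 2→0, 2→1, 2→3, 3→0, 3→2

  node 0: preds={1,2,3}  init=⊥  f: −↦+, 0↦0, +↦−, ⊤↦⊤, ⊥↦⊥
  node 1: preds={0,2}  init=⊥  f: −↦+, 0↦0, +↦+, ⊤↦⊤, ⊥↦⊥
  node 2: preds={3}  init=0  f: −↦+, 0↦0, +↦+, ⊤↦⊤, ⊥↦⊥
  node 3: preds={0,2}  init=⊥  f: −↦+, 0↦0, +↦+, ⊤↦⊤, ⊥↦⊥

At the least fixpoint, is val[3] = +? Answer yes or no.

no

Iteration log — 6 steps:
  step 1. node 0  ⊔preds=0  new=0  old=⊥  +wl: 
  step 2. node 1  ⊔preds=0  new=0  old=⊥  +wl: 0
  step 3. node 2  ⊔preds=⊥  new=0  stable
  step 4. node 3  ⊔preds=0  new=0  old=⊥  +wl: 2
  step 5. node 0  ⊔preds=0  new=0  stable
  step 6. node 2  ⊔preds=0  new=0  stable

Least fixpoint reached:
  node 0: 0
  node 1: 0
  node 2: 0
  node 3: 0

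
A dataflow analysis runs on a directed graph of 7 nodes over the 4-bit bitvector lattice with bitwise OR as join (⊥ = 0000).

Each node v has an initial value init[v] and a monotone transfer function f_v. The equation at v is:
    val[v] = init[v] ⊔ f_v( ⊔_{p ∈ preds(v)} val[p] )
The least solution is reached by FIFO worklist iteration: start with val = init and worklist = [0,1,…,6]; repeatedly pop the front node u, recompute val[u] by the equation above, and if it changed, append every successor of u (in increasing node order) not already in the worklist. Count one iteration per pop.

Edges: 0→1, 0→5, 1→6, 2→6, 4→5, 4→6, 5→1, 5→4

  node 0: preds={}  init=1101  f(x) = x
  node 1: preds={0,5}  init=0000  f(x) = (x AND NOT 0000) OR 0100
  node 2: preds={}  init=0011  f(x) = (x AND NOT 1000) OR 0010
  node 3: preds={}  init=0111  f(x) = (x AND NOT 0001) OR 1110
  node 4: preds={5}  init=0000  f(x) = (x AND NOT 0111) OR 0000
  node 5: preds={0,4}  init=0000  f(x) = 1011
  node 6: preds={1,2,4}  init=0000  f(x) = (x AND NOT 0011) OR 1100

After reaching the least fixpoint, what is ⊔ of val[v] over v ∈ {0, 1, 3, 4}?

1111

Worklist (11 pops):
  #1 pop 0: in=0000 → 1101 (no change)
  #2 pop 1: in=1101 → 1101 (was 0000); enqueue []
  #3 pop 2: in=0000 → 0011 (no change)
  #4 pop 3: in=0000 → 1111 (was 0111); enqueue []
  #5 pop 4: in=0000 → 0000 (no change)
  #6 pop 5: in=1101 → 1011 (was 0000); enqueue [1,4]
  #7 pop 6: in=1111 → 1100 (was 0000); enqueue []
  #8 pop 1: in=1111 → 1111 (was 1101); enqueue [6]
  #9 pop 4: in=1011 → 1000 (was 0000); enqueue [5]
  #10 pop 6: in=1111 → 1100 (no change)
  #11 pop 5: in=1101 → 1011 (no change)

Fixpoint:
  val[0] = 1101
  val[1] = 1111
  val[2] = 0011
  val[3] = 1111
  val[4] = 1000
  val[5] = 1011
  val[6] = 1100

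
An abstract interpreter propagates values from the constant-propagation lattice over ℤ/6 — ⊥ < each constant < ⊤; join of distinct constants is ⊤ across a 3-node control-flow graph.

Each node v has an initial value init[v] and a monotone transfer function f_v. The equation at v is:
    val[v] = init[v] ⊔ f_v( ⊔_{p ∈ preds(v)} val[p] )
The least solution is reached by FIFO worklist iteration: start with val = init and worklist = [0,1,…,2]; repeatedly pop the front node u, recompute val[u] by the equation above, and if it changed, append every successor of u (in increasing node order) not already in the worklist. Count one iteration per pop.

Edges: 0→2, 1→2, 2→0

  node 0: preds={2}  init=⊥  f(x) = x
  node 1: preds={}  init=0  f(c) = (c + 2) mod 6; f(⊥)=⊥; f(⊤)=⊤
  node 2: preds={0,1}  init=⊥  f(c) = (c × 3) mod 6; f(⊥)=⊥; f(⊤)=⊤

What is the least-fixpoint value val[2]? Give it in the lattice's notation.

0

Trace (5 dequeues):
  [1] u=0 | in ⊥ | out ⊥ | ==
  [2] u=1 | in ⊥ | out 0 | ==
  [3] u=2 | in 0 | out 0 | prev ⊥ | push {0}
  [4] u=0 | in 0 | out 0 | prev ⊥ | push {2}
  [5] u=2 | in 0 | out 0 | ==

Converged values:
  [0] 0
  [1] 0
  [2] 0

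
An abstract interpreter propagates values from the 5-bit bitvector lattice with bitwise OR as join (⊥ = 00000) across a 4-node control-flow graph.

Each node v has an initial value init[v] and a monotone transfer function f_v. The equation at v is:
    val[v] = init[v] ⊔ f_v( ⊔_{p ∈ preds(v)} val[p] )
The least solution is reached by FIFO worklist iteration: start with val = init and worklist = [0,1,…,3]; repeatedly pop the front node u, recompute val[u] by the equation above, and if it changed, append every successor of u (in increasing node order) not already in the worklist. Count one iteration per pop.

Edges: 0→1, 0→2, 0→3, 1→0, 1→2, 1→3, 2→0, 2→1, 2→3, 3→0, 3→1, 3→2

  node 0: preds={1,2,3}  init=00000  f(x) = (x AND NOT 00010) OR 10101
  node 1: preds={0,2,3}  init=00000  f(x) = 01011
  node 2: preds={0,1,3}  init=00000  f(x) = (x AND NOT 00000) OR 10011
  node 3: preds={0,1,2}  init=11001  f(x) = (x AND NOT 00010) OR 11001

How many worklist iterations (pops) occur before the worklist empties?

Worklist (7 pops):
  #1 pop 0: in=11001 → 11101 (was 00000); enqueue []
  #2 pop 1: in=11101 → 01011 (was 00000); enqueue [0]
  #3 pop 2: in=11111 → 11111 (was 00000); enqueue [1]
  #4 pop 3: in=11111 → 11101 (was 11001); enqueue [2]
  #5 pop 0: in=11111 → 11101 (no change)
  #6 pop 1: in=11111 → 01011 (no change)
  #7 pop 2: in=11111 → 11111 (no change)

Fixpoint:
  val[0] = 11101
  val[1] = 01011
  val[2] = 11111
  val[3] = 11101

7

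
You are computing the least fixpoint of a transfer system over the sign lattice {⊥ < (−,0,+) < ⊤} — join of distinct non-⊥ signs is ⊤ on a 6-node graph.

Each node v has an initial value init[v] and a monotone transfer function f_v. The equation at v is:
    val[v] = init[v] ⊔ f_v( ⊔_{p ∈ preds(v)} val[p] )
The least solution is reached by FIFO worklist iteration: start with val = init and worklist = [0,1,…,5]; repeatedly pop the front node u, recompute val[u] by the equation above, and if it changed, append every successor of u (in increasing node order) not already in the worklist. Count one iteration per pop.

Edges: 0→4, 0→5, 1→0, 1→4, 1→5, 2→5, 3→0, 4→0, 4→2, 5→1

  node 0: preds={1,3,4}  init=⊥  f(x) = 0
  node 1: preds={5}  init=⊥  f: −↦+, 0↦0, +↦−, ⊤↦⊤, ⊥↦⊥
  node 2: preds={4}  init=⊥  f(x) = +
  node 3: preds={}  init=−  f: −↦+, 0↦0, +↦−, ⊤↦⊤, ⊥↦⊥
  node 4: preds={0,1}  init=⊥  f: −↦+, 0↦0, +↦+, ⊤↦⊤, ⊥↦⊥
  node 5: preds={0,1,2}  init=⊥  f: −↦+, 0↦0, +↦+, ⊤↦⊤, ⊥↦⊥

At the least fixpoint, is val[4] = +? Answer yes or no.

no

Worklist (14 pops):
  #1 pop 0: in=− → 0 (was ⊥); enqueue []
  #2 pop 1: in=⊥ → ⊥ (no change)
  #3 pop 2: in=⊥ → + (was ⊥); enqueue []
  #4 pop 3: in=⊥ → − (no change)
  #5 pop 4: in=0 → 0 (was ⊥); enqueue [0,2]
  #6 pop 5: in=⊤ → ⊤ (was ⊥); enqueue [1]
  #7 pop 0: in=⊤ → 0 (no change)
  #8 pop 2: in=0 → + (no change)
  #9 pop 1: in=⊤ → ⊤ (was ⊥); enqueue [0,4,5]
  #10 pop 0: in=⊤ → 0 (no change)
  #11 pop 4: in=⊤ → ⊤ (was 0); enqueue [0,2]
  #12 pop 5: in=⊤ → ⊤ (no change)
  #13 pop 0: in=⊤ → 0 (no change)
  #14 pop 2: in=⊤ → + (no change)

Fixpoint:
  val[0] = 0
  val[1] = ⊤
  val[2] = +
  val[3] = −
  val[4] = ⊤
  val[5] = ⊤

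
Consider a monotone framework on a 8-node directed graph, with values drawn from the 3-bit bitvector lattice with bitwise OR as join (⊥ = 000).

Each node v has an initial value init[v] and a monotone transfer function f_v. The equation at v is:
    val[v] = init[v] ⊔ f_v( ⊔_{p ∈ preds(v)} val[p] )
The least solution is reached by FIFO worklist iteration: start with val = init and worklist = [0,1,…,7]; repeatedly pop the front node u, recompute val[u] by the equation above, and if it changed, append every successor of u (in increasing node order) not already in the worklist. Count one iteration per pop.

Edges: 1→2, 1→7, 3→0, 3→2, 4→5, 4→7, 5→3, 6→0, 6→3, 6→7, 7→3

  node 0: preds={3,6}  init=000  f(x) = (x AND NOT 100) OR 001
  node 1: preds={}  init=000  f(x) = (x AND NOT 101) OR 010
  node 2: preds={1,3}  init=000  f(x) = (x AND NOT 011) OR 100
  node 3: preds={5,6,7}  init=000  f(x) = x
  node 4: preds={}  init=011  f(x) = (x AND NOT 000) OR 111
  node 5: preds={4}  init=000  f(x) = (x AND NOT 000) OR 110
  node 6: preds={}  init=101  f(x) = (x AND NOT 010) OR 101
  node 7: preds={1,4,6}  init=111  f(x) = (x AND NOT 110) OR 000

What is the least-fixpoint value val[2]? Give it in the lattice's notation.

100

Iteration log — 11 steps:
  step 1. node 0  ⊔preds=101  new=001  old=000  +wl: 
  step 2. node 1  ⊔preds=000  new=010  old=000  +wl: 
  step 3. node 2  ⊔preds=010  new=100  old=000  +wl: 
  step 4. node 3  ⊔preds=111  new=111  old=000  +wl: 0,2
  step 5. node 4  ⊔preds=000  new=111  old=011  +wl: 
  step 6. node 5  ⊔preds=111  new=111  old=000  +wl: 3
  step 7. node 6  ⊔preds=000  new=101  stable
  step 8. node 7  ⊔preds=111  new=111  stable
  step 9. node 0  ⊔preds=111  new=011  old=001  +wl: 
  step 10. node 2  ⊔preds=111  new=100  stable
  step 11. node 3  ⊔preds=111  new=111  stable

Least fixpoint reached:
  node 0: 011
  node 1: 010
  node 2: 100
  node 3: 111
  node 4: 111
  node 5: 111
  node 6: 101
  node 7: 111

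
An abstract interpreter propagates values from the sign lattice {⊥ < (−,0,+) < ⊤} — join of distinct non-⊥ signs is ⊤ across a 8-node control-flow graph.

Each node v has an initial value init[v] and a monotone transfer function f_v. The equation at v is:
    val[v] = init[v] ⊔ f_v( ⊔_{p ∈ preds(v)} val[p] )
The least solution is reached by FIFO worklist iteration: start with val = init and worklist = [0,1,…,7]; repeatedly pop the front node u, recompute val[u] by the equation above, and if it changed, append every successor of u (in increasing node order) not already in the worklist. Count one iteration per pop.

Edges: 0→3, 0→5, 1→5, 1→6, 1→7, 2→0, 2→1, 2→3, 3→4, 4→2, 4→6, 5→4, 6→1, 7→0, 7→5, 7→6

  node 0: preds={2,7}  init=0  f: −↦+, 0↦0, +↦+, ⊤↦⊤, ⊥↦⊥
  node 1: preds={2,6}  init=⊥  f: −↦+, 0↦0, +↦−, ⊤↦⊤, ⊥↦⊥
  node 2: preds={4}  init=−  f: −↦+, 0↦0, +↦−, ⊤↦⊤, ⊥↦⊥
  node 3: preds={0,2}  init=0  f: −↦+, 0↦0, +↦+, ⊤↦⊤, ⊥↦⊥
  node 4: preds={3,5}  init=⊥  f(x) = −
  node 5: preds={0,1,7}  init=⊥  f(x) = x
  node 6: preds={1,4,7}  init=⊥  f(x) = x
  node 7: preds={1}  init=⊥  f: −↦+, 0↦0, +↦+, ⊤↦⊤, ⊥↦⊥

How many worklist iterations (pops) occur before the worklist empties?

19

Iteration log — 19 steps:
  step 1. node 0  ⊔preds=−  new=⊤  old=0  +wl: 
  step 2. node 1  ⊔preds=−  new=+  old=⊥  +wl: 
  step 3. node 2  ⊔preds=⊥  new=−  stable
  step 4. node 3  ⊔preds=⊤  new=⊤  old=0  +wl: 
  step 5. node 4  ⊔preds=⊤  new=−  old=⊥  +wl: 2
  step 6. node 5  ⊔preds=⊤  new=⊤  old=⊥  +wl: 4
  step 7. node 6  ⊔preds=⊤  new=⊤  old=⊥  +wl: 1
  step 8. node 7  ⊔preds=+  new=+  old=⊥  +wl: 0,5,6
  step 9. node 2  ⊔preds=−  new=⊤  old=−  +wl: 3
  step 10. node 4  ⊔preds=⊤  new=−  stable
  step 11. node 1  ⊔preds=⊤  new=⊤  old=+  +wl: 7
  step 12. node 0  ⊔preds=⊤  new=⊤  stable
  step 13. node 5  ⊔preds=⊤  new=⊤  stable
  step 14. node 6  ⊔preds=⊤  new=⊤  stable
  step 15. node 3  ⊔preds=⊤  new=⊤  stable
  step 16. node 7  ⊔preds=⊤  new=⊤  old=+  +wl: 0,5,6
  step 17. node 0  ⊔preds=⊤  new=⊤  stable
  step 18. node 5  ⊔preds=⊤  new=⊤  stable
  step 19. node 6  ⊔preds=⊤  new=⊤  stable

Least fixpoint reached:
  node 0: ⊤
  node 1: ⊤
  node 2: ⊤
  node 3: ⊤
  node 4: −
  node 5: ⊤
  node 6: ⊤
  node 7: ⊤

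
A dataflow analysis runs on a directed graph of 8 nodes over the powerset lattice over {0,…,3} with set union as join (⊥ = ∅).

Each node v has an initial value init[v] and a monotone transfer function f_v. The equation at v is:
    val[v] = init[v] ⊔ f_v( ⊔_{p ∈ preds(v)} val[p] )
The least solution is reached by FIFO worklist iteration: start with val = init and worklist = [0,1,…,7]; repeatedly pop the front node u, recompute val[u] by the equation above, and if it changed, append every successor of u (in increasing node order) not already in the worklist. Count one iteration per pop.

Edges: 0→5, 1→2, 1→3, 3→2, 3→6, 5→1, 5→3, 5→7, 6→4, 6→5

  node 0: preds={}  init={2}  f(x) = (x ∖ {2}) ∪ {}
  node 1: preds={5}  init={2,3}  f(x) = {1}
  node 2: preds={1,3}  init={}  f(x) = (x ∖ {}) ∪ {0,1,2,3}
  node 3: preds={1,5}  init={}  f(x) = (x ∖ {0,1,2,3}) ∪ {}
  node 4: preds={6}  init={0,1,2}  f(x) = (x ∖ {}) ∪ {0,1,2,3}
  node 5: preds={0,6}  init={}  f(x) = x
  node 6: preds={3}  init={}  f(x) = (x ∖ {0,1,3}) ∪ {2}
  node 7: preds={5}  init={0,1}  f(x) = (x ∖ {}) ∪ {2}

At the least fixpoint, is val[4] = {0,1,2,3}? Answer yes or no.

Iteration log — 12 steps:
  step 1. node 0  ⊔preds={}  new={2}  stable
  step 2. node 1  ⊔preds={}  new={1,2,3}  old={2,3}  +wl: 
  step 3. node 2  ⊔preds={1,2,3}  new={0,1,2,3}  old={}  +wl: 
  step 4. node 3  ⊔preds={1,2,3}  new={}  stable
  step 5. node 4  ⊔preds={}  new={0,1,2,3}  old={0,1,2}  +wl: 
  step 6. node 5  ⊔preds={2}  new={2}  old={}  +wl: 1,3
  step 7. node 6  ⊔preds={}  new={2}  old={}  +wl: 4,5
  step 8. node 7  ⊔preds={2}  new={0,1,2}  old={0,1}  +wl: 
  step 9. node 1  ⊔preds={2}  new={1,2,3}  stable
  step 10. node 3  ⊔preds={1,2,3}  new={}  stable
  step 11. node 4  ⊔preds={2}  new={0,1,2,3}  stable
  step 12. node 5  ⊔preds={2}  new={2}  stable

Least fixpoint reached:
  node 0: {2}
  node 1: {1,2,3}
  node 2: {0,1,2,3}
  node 3: {}
  node 4: {0,1,2,3}
  node 5: {2}
  node 6: {2}
  node 7: {0,1,2}

yes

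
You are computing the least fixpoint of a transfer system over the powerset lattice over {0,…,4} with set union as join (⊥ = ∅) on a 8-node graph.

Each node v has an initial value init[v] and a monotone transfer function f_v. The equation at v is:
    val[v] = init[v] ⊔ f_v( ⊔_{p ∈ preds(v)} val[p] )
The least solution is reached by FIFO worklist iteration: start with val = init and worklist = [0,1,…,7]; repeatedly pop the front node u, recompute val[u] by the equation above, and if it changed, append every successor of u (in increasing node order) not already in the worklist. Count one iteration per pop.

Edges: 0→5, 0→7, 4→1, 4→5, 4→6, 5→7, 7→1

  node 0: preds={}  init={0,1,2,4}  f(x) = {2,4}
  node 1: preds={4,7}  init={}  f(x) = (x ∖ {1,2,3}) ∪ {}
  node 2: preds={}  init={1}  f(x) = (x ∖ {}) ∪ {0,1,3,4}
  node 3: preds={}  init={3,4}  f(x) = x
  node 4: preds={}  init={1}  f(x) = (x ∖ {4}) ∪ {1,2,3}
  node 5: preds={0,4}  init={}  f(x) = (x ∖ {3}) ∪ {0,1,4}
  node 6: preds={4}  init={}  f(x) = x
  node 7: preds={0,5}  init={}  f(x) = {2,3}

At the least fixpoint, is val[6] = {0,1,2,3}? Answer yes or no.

no

Trace (9 dequeues):
  [1] u=0 | in {} | out {0,1,2,4} | ==
  [2] u=1 | in {1} | out {} | ==
  [3] u=2 | in {} | out {0,1,3,4} | prev {1} | push {}
  [4] u=3 | in {} | out {3,4} | ==
  [5] u=4 | in {} | out {1,2,3} | prev {1} | push {1}
  [6] u=5 | in {0,1,2,3,4} | out {0,1,2,4} | prev {} | push {}
  [7] u=6 | in {1,2,3} | out {1,2,3} | prev {} | push {}
  [8] u=7 | in {0,1,2,4} | out {2,3} | prev {} | push {}
  [9] u=1 | in {1,2,3} | out {} | ==

Converged values:
  [0] {0,1,2,4}
  [1] {}
  [2] {0,1,3,4}
  [3] {3,4}
  [4] {1,2,3}
  [5] {0,1,2,4}
  [6] {1,2,3}
  [7] {2,3}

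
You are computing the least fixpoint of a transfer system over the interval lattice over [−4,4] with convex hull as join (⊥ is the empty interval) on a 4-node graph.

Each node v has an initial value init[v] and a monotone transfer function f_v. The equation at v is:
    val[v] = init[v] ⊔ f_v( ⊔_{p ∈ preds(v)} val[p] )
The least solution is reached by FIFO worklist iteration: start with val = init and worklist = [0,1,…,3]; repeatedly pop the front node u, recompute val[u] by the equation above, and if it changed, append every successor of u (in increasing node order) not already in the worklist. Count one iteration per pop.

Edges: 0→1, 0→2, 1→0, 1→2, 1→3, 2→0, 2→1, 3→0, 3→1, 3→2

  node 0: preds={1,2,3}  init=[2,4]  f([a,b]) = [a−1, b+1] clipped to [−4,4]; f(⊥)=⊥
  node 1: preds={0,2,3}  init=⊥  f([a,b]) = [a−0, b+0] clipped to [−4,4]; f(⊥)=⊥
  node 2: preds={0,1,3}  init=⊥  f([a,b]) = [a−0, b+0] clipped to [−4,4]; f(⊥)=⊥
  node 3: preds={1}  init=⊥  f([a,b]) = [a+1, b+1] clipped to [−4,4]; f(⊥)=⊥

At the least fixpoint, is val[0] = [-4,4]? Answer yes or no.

yes

Trace (32 dequeues):
  [1] u=0 | in ⊥ | out [2,4] | ==
  [2] u=1 | in [2,4] | out [2,4] | prev ⊥ | push {0}
  [3] u=2 | in [2,4] | out [2,4] | prev ⊥ | push {1}
  [4] u=3 | in [2,4] | out [3,4] | prev ⊥ | push {2}
  [5] u=0 | in [2,4] | out [1,4] | prev [2,4] | push {}
  [6] u=1 | in [1,4] | out [1,4] | prev [2,4] | push {0,3}
  [7] u=2 | in [1,4] | out [1,4] | prev [2,4] | push {1}
  [8] u=0 | in [1,4] | out [0,4] | prev [1,4] | push {2}
  [9] u=3 | in [1,4] | out [2,4] | prev [3,4] | push {0}
  [10] u=1 | in [0,4] | out [0,4] | prev [1,4] | push {3}
  [11] u=2 | in [0,4] | out [0,4] | prev [1,4] | push {1}
  [12] u=0 | in [0,4] | out [-1,4] | prev [0,4] | push {2}
  [13] u=3 | in [0,4] | out [1,4] | prev [2,4] | push {0}
  [14] u=1 | in [-1,4] | out [-1,4] | prev [0,4] | push {3}
  [15] u=2 | in [-1,4] | out [-1,4] | prev [0,4] | push {1}
  [16] u=0 | in [-1,4] | out [-2,4] | prev [-1,4] | push {2}
  [17] u=3 | in [-1,4] | out [0,4] | prev [1,4] | push {0}
  [18] u=1 | in [-2,4] | out [-2,4] | prev [-1,4] | push {3}
  [19] u=2 | in [-2,4] | out [-2,4] | prev [-1,4] | push {1}
  [20] u=0 | in [-2,4] | out [-3,4] | prev [-2,4] | push {2}
  [21] u=3 | in [-2,4] | out [-1,4] | prev [0,4] | push {0}
  [22] u=1 | in [-3,4] | out [-3,4] | prev [-2,4] | push {3}
  [23] u=2 | in [-3,4] | out [-3,4] | prev [-2,4] | push {1}
  [24] u=0 | in [-3,4] | out [-4,4] | prev [-3,4] | push {2}
  [25] u=3 | in [-3,4] | out [-2,4] | prev [-1,4] | push {0}
  [26] u=1 | in [-4,4] | out [-4,4] | prev [-3,4] | push {3}
  [27] u=2 | in [-4,4] | out [-4,4] | prev [-3,4] | push {1}
  [28] u=0 | in [-4,4] | out [-4,4] | ==
  [29] u=3 | in [-4,4] | out [-3,4] | prev [-2,4] | push {0,2}
  [30] u=1 | in [-4,4] | out [-4,4] | ==
  [31] u=0 | in [-4,4] | out [-4,4] | ==
  [32] u=2 | in [-4,4] | out [-4,4] | ==

Converged values:
  [0] [-4,4]
  [1] [-4,4]
  [2] [-4,4]
  [3] [-3,4]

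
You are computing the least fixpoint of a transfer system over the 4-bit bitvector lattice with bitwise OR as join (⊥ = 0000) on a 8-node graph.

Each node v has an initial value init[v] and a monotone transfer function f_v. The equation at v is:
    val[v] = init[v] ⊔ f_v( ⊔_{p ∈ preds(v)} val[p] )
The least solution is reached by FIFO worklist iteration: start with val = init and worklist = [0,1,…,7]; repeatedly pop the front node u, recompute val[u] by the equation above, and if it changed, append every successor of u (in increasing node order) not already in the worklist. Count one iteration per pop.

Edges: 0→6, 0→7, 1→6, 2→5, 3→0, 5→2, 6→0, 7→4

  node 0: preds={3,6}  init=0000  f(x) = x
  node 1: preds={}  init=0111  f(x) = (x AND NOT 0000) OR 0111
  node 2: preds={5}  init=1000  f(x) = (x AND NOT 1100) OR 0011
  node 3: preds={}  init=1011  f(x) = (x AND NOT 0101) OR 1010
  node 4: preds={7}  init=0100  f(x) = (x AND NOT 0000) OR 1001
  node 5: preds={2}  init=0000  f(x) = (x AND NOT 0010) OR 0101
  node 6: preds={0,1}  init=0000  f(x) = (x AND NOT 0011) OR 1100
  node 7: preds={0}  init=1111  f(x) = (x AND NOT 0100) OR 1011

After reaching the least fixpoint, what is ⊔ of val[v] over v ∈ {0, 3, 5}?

Worklist (12 pops):
  #1 pop 0: in=1011 → 1011 (was 0000); enqueue []
  #2 pop 1: in=0000 → 0111 (no change)
  #3 pop 2: in=0000 → 1011 (was 1000); enqueue []
  #4 pop 3: in=0000 → 1011 (no change)
  #5 pop 4: in=1111 → 1111 (was 0100); enqueue []
  #6 pop 5: in=1011 → 1101 (was 0000); enqueue [2]
  #7 pop 6: in=1111 → 1100 (was 0000); enqueue [0]
  #8 pop 7: in=1011 → 1111 (no change)
  #9 pop 2: in=1101 → 1011 (no change)
  #10 pop 0: in=1111 → 1111 (was 1011); enqueue [6,7]
  #11 pop 6: in=1111 → 1100 (no change)
  #12 pop 7: in=1111 → 1111 (no change)

Fixpoint:
  val[0] = 1111
  val[1] = 0111
  val[2] = 1011
  val[3] = 1011
  val[4] = 1111
  val[5] = 1101
  val[6] = 1100
  val[7] = 1111

1111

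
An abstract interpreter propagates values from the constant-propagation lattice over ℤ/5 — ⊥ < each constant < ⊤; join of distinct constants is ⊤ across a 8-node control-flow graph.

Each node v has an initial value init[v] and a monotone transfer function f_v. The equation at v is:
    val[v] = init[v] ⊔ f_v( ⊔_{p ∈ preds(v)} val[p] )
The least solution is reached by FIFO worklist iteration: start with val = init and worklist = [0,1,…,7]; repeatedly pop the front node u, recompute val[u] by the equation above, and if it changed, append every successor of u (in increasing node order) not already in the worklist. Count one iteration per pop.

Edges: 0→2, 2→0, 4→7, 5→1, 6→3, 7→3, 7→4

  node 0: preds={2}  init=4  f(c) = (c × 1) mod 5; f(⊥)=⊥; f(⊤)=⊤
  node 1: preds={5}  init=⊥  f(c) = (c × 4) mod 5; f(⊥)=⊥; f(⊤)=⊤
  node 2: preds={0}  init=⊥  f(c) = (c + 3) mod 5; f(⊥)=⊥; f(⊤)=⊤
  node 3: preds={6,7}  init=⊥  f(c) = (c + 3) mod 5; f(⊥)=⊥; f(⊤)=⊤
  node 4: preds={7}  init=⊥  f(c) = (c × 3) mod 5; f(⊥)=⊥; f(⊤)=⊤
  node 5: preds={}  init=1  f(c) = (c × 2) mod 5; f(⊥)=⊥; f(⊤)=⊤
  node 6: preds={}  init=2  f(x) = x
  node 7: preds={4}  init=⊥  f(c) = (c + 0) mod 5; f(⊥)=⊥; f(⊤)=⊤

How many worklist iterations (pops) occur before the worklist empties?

Iteration log — 11 steps:
  step 1. node 0  ⊔preds=⊥  new=4  stable
  step 2. node 1  ⊔preds=1  new=4  old=⊥  +wl: 
  step 3. node 2  ⊔preds=4  new=2  old=⊥  +wl: 0
  step 4. node 3  ⊔preds=2  new=0  old=⊥  +wl: 
  step 5. node 4  ⊔preds=⊥  new=⊥  stable
  step 6. node 5  ⊔preds=⊥  new=1  stable
  step 7. node 6  ⊔preds=⊥  new=2  stable
  step 8. node 7  ⊔preds=⊥  new=⊥  stable
  step 9. node 0  ⊔preds=2  new=⊤  old=4  +wl: 2
  step 10. node 2  ⊔preds=⊤  new=⊤  old=2  +wl: 0
  step 11. node 0  ⊔preds=⊤  new=⊤  stable

Least fixpoint reached:
  node 0: ⊤
  node 1: 4
  node 2: ⊤
  node 3: 0
  node 4: ⊥
  node 5: 1
  node 6: 2
  node 7: ⊥

11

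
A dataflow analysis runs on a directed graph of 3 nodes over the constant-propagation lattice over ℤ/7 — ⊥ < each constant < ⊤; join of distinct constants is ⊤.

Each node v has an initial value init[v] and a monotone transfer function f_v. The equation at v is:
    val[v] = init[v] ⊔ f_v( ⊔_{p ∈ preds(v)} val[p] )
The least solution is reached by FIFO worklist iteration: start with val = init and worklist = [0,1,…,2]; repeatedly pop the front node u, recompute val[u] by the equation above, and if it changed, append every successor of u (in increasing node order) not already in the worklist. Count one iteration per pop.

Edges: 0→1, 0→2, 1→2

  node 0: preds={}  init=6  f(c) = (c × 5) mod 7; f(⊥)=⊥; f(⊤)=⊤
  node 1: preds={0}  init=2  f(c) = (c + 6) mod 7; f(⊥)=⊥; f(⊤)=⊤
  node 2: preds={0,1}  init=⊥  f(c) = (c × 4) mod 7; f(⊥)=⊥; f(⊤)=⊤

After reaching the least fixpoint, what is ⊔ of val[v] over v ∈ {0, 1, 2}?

⊤

Iteration log — 3 steps:
  step 1. node 0  ⊔preds=⊥  new=6  stable
  step 2. node 1  ⊔preds=6  new=⊤  old=2  +wl: 
  step 3. node 2  ⊔preds=⊤  new=⊤  old=⊥  +wl: 

Least fixpoint reached:
  node 0: 6
  node 1: ⊤
  node 2: ⊤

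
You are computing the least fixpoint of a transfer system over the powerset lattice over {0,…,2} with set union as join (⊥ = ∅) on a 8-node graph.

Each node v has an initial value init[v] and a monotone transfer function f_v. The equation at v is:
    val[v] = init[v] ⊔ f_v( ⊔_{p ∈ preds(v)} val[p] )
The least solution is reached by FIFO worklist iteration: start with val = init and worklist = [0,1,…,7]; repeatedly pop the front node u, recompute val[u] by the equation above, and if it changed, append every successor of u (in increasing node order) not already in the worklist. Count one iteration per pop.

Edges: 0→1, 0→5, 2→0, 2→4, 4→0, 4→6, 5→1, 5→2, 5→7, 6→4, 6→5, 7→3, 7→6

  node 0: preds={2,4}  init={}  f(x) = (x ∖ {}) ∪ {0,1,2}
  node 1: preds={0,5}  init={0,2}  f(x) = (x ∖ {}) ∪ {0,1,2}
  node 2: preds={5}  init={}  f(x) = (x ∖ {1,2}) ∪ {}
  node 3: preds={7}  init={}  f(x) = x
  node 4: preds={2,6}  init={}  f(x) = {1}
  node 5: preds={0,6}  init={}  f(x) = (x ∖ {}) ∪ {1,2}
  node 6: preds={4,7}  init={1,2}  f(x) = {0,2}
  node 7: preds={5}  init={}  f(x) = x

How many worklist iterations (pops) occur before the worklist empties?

Iteration log — 16 steps:
  step 1. node 0  ⊔preds={}  new={0,1,2}  old={}  +wl: 
  step 2. node 1  ⊔preds={0,1,2}  new={0,1,2}  old={0,2}  +wl: 
  step 3. node 2  ⊔preds={}  new={}  stable
  step 4. node 3  ⊔preds={}  new={}  stable
  step 5. node 4  ⊔preds={1,2}  new={1}  old={}  +wl: 0
  step 6. node 5  ⊔preds={0,1,2}  new={0,1,2}  old={}  +wl: 1,2
  step 7. node 6  ⊔preds={1}  new={0,1,2}  old={1,2}  +wl: 4,5
  step 8. node 7  ⊔preds={0,1,2}  new={0,1,2}  old={}  +wl: 3,6
  step 9. node 0  ⊔preds={1}  new={0,1,2}  stable
  step 10. node 1  ⊔preds={0,1,2}  new={0,1,2}  stable
  step 11. node 2  ⊔preds={0,1,2}  new={0}  old={}  +wl: 0
  step 12. node 4  ⊔preds={0,1,2}  new={1}  stable
  step 13. node 5  ⊔preds={0,1,2}  new={0,1,2}  stable
  step 14. node 3  ⊔preds={0,1,2}  new={0,1,2}  old={}  +wl: 
  step 15. node 6  ⊔preds={0,1,2}  new={0,1,2}  stable
  step 16. node 0  ⊔preds={0,1}  new={0,1,2}  stable

Least fixpoint reached:
  node 0: {0,1,2}
  node 1: {0,1,2}
  node 2: {0}
  node 3: {0,1,2}
  node 4: {1}
  node 5: {0,1,2}
  node 6: {0,1,2}
  node 7: {0,1,2}

16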